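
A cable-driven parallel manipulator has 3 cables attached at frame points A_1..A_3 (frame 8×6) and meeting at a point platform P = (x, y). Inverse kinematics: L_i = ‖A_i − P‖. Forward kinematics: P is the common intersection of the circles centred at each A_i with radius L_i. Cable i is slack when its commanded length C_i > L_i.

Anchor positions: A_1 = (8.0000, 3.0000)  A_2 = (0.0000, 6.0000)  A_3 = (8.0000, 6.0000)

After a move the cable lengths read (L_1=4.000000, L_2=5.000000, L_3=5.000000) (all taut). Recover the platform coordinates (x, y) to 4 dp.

each cable: (A_i−P)·(A_i−P) = L_i²; let q_i = ‖A_i‖²−L_i²
q_1 = 64.0000+9.0000−16.0000 = 57.0000
row 1: 16.0000x − 6.0000y = 46.0000  (q_2=11.0000)
row 2: 0.0000x − 6.0000y = -18.0000  (q_3=75.0000)
Cramer on rows 1–2 → x = 4.0000, y = 3.0000

(4.0000, 3.0000)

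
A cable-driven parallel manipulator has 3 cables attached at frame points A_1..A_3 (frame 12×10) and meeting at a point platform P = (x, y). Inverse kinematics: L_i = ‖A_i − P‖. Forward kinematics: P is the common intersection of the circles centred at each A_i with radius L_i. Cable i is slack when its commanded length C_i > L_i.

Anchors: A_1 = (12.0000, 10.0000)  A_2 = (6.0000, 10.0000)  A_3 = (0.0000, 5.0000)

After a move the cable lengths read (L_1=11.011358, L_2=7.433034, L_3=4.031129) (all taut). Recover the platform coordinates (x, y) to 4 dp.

(3.5000, 3.0000)

expand ‖A_i−P‖²=L_i² and subtract eq 1 (c_i ≔ ‖A_i‖²−L_i²)
c_1 = 144.0000+100.0000−121.2500 = 122.7500
eq1−eq2 → [12.0000  0.0000]·P = 42.0000
eq1−eq3 → [24.0000  10.0000]·P = 114.0000
2×2 solve → P = (3.5000, 3.0000)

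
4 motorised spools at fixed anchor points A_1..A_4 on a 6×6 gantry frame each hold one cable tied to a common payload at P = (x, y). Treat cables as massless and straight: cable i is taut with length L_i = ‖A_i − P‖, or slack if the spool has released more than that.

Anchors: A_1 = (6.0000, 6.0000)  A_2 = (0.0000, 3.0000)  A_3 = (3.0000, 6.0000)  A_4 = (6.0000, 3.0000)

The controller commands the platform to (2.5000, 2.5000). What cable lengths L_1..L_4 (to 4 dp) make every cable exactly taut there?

L_1: Δ = A_1−P = (3.5000, 3.5000) → ‖Δ‖ = √24.5000 = 4.9497
L_2: Δ = A_2−P = (-2.5000, 0.5000) → ‖Δ‖ = √6.5000 = 2.5495
L_3: Δ = A_3−P = (0.5000, 3.5000) → ‖Δ‖ = √12.5000 = 3.5355
L_4: Δ = A_4−P = (3.5000, 0.5000) → ‖Δ‖ = √12.5000 = 3.5355

(4.9497, 2.5495, 3.5355, 3.5355)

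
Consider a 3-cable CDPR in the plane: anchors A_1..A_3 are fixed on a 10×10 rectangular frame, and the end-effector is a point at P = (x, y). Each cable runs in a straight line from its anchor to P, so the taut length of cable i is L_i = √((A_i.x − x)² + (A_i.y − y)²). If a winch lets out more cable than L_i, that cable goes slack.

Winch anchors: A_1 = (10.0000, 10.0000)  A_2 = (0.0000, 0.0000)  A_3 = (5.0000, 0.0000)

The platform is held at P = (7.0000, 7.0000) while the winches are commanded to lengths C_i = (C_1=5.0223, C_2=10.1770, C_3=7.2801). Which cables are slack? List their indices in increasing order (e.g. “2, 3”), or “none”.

1, 2

i=1: geometric 4.2426 vs commanded 5.0223 ⇒ slack
i=2: geometric 9.8995 vs commanded 10.1770 ⇒ slack
i=3: geometric 7.2801 vs commanded 7.2801 ⇒ taut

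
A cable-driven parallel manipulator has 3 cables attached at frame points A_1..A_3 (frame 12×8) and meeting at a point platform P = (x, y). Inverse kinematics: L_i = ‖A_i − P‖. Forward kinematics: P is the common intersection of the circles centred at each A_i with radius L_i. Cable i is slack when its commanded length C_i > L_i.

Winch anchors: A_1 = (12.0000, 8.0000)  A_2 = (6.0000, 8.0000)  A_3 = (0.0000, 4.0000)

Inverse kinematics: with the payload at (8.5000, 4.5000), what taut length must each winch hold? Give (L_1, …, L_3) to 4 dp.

L_1: Δ = A_1−P = (3.5000, 3.5000) → ‖Δ‖ = √24.5000 = 4.9497
L_2: Δ = A_2−P = (-2.5000, 3.5000) → ‖Δ‖ = √18.5000 = 4.3012
L_3: Δ = A_3−P = (-8.5000, -0.5000) → ‖Δ‖ = √72.5000 = 8.5147

(4.9497, 4.3012, 8.5147)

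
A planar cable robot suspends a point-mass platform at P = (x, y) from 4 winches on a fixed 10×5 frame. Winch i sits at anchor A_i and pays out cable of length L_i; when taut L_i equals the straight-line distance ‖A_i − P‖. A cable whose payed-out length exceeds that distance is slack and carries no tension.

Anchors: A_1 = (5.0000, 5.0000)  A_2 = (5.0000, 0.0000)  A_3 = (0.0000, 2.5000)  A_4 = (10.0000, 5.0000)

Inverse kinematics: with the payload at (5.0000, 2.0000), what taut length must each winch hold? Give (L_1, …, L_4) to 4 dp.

L_1 = √((5.0000−5.0000)² + (5.0000−2.0000)²) = 3.0000
L_2 = √((5.0000−5.0000)² + (0.0000−2.0000)²) = 2.0000
L_3 = √((0.0000−5.0000)² + (2.5000−2.0000)²) = 5.0249
L_4 = √((10.0000−5.0000)² + (5.0000−2.0000)²) = 5.8310

(3.0000, 2.0000, 5.0249, 5.8310)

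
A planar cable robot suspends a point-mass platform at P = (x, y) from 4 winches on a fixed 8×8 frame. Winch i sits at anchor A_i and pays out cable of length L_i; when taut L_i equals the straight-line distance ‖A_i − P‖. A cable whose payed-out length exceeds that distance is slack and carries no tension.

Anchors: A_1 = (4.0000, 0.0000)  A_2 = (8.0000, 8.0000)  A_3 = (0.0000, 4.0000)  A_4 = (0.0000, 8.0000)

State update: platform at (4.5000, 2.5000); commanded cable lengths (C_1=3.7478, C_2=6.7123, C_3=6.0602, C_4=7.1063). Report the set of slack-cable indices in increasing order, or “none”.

1, 2, 3

i=1: geometric 2.5495 vs commanded 3.7478 ⇒ slack
i=2: geometric 6.5192 vs commanded 6.7123 ⇒ slack
i=3: geometric 4.7434 vs commanded 6.0602 ⇒ slack
i=4: geometric 7.1063 vs commanded 7.1063 ⇒ taut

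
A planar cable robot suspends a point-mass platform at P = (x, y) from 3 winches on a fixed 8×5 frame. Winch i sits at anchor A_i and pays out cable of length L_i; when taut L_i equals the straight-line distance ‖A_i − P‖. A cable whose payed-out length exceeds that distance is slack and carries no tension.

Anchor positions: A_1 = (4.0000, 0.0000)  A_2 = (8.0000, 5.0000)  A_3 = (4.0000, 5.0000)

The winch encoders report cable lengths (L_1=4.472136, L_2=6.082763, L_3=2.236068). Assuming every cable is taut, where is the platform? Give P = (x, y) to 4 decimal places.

each cable: (A_i−P)·(A_i−P) = L_i²; let k_i = ‖A_i‖²−L_i²
k_1 = 16.0000+0.0000−20.0000 = -4.0000
row 1: -8.0000x − 10.0000y = -56.0000  (k_2=52.0000)
row 2: 0.0000x − 10.0000y = -40.0000  (k_3=36.0000)
Cramer on rows 1–2 → x = 2.0000, y = 4.0000

(2.0000, 4.0000)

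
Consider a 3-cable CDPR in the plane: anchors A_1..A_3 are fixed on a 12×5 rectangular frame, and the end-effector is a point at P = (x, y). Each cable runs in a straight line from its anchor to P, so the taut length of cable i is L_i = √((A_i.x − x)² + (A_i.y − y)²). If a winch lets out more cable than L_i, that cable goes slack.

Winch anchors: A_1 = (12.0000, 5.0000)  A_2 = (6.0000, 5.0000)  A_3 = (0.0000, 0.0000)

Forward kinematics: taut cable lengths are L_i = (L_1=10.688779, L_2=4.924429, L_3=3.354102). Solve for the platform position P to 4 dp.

(1.5000, 3.0000)

expand ‖A_i−P‖²=L_i² and subtract eq 1 (k_i ≔ ‖A_i‖²−L_i²)
k_1 = 144.0000+25.0000−114.2500 = 54.7500
eq1−eq2 → [12.0000  0.0000]·P = 18.0000
eq1−eq3 → [24.0000  10.0000]·P = 66.0000
2×2 solve → P = (1.5000, 3.0000)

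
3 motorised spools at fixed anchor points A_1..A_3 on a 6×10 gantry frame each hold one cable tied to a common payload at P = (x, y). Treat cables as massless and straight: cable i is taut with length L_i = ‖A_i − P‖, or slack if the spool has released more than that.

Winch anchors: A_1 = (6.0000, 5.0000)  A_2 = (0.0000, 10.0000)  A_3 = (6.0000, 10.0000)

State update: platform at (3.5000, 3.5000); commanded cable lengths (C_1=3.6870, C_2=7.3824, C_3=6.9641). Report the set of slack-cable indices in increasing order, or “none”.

cable 1: L_1 = ‖A_1−P‖ = 2.9155;  C_1 = 3.6870 → slack
cable 2: L_2 = ‖A_2−P‖ = 7.3824;  C_2 = 7.3824 → taut
cable 3: L_3 = ‖A_3−P‖ = 6.9642;  C_3 = 6.9641 → taut

1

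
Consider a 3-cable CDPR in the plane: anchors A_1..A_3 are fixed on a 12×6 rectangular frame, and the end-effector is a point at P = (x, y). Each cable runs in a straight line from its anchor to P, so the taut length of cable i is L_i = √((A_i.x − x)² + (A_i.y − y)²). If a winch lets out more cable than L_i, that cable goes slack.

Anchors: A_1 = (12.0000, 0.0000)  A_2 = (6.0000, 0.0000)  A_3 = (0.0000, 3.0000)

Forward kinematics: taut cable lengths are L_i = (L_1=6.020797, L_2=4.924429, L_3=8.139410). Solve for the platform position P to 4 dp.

expand ‖A_i−P‖²=L_i² and subtract eq 1 (k_i ≔ ‖A_i‖²−L_i²)
k_1 = 144.0000+0.0000−36.2500 = 107.7500
eq1−eq2 → [12.0000  0.0000]·P = 96.0000
eq1−eq3 → [24.0000  -6.0000]·P = 165.0000
2×2 solve → P = (8.0000, 4.5000)

(8.0000, 4.5000)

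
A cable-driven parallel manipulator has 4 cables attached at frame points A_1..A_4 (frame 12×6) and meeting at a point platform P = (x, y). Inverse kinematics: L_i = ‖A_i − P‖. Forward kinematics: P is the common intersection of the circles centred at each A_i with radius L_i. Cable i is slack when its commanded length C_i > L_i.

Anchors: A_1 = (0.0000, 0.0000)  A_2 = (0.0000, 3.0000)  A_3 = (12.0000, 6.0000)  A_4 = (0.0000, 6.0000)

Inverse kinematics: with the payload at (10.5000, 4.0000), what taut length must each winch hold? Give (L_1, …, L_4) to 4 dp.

cable 1: Δx=-10.5000, Δy=-4.0000; L_1 = √(Δx²+Δy²) = 11.2361
cable 2: Δx=-10.5000, Δy=-1.0000; L_2 = √(Δx²+Δy²) = 10.5475
cable 3: Δx=1.5000, Δy=2.0000; L_3 = √(Δx²+Δy²) = 2.5000
cable 4: Δx=-10.5000, Δy=2.0000; L_4 = √(Δx²+Δy²) = 10.6888

(11.2361, 10.5475, 2.5000, 10.6888)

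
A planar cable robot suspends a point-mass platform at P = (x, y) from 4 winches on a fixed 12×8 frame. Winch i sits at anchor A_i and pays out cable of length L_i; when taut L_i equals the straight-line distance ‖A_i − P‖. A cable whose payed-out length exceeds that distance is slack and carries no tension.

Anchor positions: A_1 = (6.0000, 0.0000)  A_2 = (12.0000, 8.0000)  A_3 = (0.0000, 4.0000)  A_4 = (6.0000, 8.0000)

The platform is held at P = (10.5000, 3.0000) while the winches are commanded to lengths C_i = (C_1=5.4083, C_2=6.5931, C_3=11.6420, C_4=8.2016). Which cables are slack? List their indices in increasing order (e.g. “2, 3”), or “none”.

2, 3, 4

i=1: geometric 5.4083 vs commanded 5.4083 ⇒ taut
i=2: geometric 5.2202 vs commanded 6.5931 ⇒ slack
i=3: geometric 10.5475 vs commanded 11.6420 ⇒ slack
i=4: geometric 6.7268 vs commanded 8.2016 ⇒ slack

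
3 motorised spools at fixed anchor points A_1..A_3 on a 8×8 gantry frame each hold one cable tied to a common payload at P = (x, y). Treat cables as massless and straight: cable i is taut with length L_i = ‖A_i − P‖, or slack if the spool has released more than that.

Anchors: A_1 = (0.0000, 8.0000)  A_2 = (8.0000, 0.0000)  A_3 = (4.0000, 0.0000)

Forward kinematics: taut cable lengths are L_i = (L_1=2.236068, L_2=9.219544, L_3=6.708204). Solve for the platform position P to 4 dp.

each cable: (A_i−P)·(A_i−P) = L_i²; let c_i = ‖A_i‖²−L_i²
c_1 = 0.0000+64.0000−5.0000 = 59.0000
row 1: -16.0000x + 16.0000y = 80.0000  (c_2=-21.0000)
row 2: -8.0000x + 16.0000y = 88.0000  (c_3=-29.0000)
Cramer on rows 1–2 → x = 1.0000, y = 6.0000

(1.0000, 6.0000)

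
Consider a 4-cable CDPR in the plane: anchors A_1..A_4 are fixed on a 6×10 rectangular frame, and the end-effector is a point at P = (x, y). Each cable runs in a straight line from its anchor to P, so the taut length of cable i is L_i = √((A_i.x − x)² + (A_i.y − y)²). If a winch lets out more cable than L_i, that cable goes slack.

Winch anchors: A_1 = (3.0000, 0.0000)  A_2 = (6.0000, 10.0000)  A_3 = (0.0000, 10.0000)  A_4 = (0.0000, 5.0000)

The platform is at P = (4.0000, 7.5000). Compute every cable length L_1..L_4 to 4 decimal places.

(7.5664, 3.2016, 4.7170, 4.7170)

L_1: Δ = A_1−P = (-1.0000, -7.5000) → ‖Δ‖ = √57.2500 = 7.5664
L_2: Δ = A_2−P = (2.0000, 2.5000) → ‖Δ‖ = √10.2500 = 3.2016
L_3: Δ = A_3−P = (-4.0000, 2.5000) → ‖Δ‖ = √22.2500 = 4.7170
L_4: Δ = A_4−P = (-4.0000, -2.5000) → ‖Δ‖ = √22.2500 = 4.7170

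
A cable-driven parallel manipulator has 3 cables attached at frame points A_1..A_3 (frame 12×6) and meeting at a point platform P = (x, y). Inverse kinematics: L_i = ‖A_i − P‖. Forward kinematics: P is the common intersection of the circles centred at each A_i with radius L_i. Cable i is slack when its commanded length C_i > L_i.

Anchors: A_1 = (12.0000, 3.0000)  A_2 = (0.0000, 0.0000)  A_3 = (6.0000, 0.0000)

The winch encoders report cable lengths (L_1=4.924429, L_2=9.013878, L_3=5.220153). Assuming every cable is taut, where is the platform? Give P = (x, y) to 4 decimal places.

circle eqns → linear via eq_j − eq_1; set q_j = A_j·A_j − L_j²
q_1 = 144.0000+9.0000−24.2500 = 128.7500
24.0000·x + 6.0000·y = q_1−q_2 = 210.0000
12.0000·x + 6.0000·y = q_1−q_3 = 120.0000
solve first two rows → x=7.5000, y=5.0000

(7.5000, 5.0000)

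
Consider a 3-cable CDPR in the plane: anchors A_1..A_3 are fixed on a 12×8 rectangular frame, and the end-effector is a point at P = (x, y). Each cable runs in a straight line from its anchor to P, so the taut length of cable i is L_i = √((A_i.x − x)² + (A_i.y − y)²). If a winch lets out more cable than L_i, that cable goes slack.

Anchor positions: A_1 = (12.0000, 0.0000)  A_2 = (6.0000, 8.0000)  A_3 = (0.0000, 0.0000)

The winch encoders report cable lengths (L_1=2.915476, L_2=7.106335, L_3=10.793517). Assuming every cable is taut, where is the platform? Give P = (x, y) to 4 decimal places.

each cable: (A_i−P)·(A_i−P) = L_i²; let k_i = ‖A_i‖²−L_i²
k_1 = 144.0000+0.0000−8.5000 = 135.5000
row 1: 12.0000x − 16.0000y = 86.0000  (k_2=49.5000)
row 2: 24.0000x + 0.0000y = 252.0000  (k_3=-116.5000)
Cramer on rows 1–2 → x = 10.5000, y = 2.5000

(10.5000, 2.5000)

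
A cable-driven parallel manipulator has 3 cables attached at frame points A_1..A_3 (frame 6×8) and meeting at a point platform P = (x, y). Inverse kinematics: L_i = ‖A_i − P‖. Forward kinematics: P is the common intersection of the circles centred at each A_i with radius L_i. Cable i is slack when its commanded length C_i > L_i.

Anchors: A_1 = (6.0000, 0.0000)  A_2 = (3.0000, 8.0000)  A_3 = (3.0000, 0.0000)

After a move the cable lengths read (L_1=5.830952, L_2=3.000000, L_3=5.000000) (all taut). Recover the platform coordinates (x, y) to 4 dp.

(3.0000, 5.0000)

each cable: (A_i−P)·(A_i−P) = L_i²; let k_i = ‖A_i‖²−L_i²
k_1 = 36.0000+0.0000−34.0000 = 2.0000
row 1: 6.0000x − 16.0000y = -62.0000  (k_2=64.0000)
row 2: 6.0000x + 0.0000y = 18.0000  (k_3=-16.0000)
Cramer on rows 1–2 → x = 3.0000, y = 5.0000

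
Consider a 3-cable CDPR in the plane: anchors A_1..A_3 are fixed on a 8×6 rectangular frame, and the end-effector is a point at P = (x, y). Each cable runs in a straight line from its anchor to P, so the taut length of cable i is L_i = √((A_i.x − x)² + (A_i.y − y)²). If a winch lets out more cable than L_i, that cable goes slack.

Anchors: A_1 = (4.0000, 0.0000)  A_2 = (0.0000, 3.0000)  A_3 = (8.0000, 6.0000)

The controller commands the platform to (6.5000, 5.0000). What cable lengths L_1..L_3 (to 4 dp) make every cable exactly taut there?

(5.5902, 6.8007, 1.8028)

L_1: Δ = A_1−P = (-2.5000, -5.0000) → ‖Δ‖ = √31.2500 = 5.5902
L_2: Δ = A_2−P = (-6.5000, -2.0000) → ‖Δ‖ = √46.2500 = 6.8007
L_3: Δ = A_3−P = (1.5000, 1.0000) → ‖Δ‖ = √3.2500 = 1.8028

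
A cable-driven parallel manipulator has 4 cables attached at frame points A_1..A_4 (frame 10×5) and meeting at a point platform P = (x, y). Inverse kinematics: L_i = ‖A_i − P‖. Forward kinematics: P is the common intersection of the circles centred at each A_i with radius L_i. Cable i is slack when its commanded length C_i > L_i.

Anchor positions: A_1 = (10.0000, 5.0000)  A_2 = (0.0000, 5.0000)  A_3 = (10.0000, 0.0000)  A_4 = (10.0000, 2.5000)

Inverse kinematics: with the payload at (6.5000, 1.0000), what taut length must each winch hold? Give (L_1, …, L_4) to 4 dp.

L_1: Δ = A_1−P = (3.5000, 4.0000) → ‖Δ‖ = √28.2500 = 5.3151
L_2: Δ = A_2−P = (-6.5000, 4.0000) → ‖Δ‖ = √58.2500 = 7.6322
L_3: Δ = A_3−P = (3.5000, -1.0000) → ‖Δ‖ = √13.2500 = 3.6401
L_4: Δ = A_4−P = (3.5000, 1.5000) → ‖Δ‖ = √14.5000 = 3.8079

(5.3151, 7.6322, 3.6401, 3.8079)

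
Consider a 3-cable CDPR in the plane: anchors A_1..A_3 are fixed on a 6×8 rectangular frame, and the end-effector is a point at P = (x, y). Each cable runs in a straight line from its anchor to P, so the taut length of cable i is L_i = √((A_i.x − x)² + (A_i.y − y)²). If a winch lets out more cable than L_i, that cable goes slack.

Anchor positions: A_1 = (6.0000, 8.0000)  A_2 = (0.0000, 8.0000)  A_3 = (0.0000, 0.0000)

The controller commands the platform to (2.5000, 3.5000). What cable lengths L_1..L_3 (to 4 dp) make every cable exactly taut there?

(5.7009, 5.1478, 4.3012)

L_1: Δ = A_1−P = (3.5000, 4.5000) → ‖Δ‖ = √32.5000 = 5.7009
L_2: Δ = A_2−P = (-2.5000, 4.5000) → ‖Δ‖ = √26.5000 = 5.1478
L_3: Δ = A_3−P = (-2.5000, -3.5000) → ‖Δ‖ = √18.5000 = 4.3012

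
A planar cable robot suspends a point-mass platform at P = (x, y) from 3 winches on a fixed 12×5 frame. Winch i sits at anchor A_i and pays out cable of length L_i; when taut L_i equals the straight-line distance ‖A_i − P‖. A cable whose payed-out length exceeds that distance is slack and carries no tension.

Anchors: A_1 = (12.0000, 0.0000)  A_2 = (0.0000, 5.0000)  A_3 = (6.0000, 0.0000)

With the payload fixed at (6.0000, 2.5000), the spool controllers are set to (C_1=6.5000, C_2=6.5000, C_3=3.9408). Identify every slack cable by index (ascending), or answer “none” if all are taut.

3

cable 1: √((6.0000)²+(-2.5000)²)=6.5000, C_1=6.5000: taut
cable 2: √((-6.0000)²+(2.5000)²)=6.5000, C_2=6.5000: taut
cable 3: √((0.0000)²+(-2.5000)²)=2.5000, C_3=3.9408: slack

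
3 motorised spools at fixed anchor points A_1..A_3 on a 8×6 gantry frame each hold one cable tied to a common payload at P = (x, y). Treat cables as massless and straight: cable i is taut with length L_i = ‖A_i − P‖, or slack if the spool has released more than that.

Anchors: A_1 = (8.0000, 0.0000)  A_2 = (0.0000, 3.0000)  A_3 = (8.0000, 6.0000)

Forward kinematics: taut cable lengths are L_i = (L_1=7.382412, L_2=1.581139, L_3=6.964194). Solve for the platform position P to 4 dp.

(1.5000, 3.5000)

expand ‖A_i−P‖²=L_i² and subtract eq 1 (c_i ≔ ‖A_i‖²−L_i²)
c_1 = 64.0000+0.0000−54.5000 = 9.5000
eq1−eq2 → [16.0000  -6.0000]·P = 3.0000
eq1−eq3 → [0.0000  -12.0000]·P = -42.0000
2×2 solve → P = (1.5000, 3.5000)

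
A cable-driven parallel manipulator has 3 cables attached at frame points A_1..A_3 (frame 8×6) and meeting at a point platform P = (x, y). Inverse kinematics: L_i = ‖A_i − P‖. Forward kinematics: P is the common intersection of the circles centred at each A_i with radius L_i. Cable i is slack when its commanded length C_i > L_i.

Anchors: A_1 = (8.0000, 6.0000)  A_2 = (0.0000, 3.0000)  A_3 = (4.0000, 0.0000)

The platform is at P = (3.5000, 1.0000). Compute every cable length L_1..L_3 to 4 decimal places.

L_1 = √((8.0000−3.5000)² + (6.0000−1.0000)²) = 6.7268
L_2 = √((0.0000−3.5000)² + (3.0000−1.0000)²) = 4.0311
L_3 = √((4.0000−3.5000)² + (0.0000−1.0000)²) = 1.1180

(6.7268, 4.0311, 1.1180)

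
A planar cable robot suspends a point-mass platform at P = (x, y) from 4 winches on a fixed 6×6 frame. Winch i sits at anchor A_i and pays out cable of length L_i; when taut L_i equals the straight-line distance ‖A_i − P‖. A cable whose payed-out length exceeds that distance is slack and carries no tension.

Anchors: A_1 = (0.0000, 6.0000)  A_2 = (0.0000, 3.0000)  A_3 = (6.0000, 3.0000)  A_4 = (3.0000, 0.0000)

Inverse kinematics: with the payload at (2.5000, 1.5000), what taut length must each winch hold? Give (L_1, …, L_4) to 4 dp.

cable 1: Δx=-2.5000, Δy=4.5000; L_1 = √(Δx²+Δy²) = 5.1478
cable 2: Δx=-2.5000, Δy=1.5000; L_2 = √(Δx²+Δy²) = 2.9155
cable 3: Δx=3.5000, Δy=1.5000; L_3 = √(Δx²+Δy²) = 3.8079
cable 4: Δx=0.5000, Δy=-1.5000; L_4 = √(Δx²+Δy²) = 1.5811

(5.1478, 2.9155, 3.8079, 1.5811)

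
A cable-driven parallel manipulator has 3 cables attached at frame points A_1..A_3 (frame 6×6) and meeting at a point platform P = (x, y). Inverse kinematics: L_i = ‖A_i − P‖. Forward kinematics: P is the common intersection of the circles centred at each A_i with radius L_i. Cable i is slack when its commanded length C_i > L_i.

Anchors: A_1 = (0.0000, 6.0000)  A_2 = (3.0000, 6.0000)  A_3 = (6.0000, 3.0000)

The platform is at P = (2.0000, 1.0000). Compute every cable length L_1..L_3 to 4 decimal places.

(5.3852, 5.0990, 4.4721)

L_1: Δ = A_1−P = (-2.0000, 5.0000) → ‖Δ‖ = √29.0000 = 5.3852
L_2: Δ = A_2−P = (1.0000, 5.0000) → ‖Δ‖ = √26.0000 = 5.0990
L_3: Δ = A_3−P = (4.0000, 2.0000) → ‖Δ‖ = √20.0000 = 4.4721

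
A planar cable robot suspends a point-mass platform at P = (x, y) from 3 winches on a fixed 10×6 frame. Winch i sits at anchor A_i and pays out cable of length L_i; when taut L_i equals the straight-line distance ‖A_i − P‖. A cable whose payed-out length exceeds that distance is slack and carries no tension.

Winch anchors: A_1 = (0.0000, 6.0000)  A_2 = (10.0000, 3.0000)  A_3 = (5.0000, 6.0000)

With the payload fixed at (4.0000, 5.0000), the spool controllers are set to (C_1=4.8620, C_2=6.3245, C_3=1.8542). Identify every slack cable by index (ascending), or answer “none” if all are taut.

1, 3

i=1: geometric 4.1231 vs commanded 4.8620 ⇒ slack
i=2: geometric 6.3246 vs commanded 6.3245 ⇒ taut
i=3: geometric 1.4142 vs commanded 1.8542 ⇒ slack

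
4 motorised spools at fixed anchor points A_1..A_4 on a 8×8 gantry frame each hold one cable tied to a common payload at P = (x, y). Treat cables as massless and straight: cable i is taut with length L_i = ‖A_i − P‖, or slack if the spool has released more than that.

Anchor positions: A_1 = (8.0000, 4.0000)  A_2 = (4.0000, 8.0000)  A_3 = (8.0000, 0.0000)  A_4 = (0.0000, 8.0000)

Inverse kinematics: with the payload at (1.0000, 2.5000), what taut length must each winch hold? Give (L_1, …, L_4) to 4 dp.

(7.1589, 6.2650, 7.4330, 5.5902)

L_1: Δ = A_1−P = (7.0000, 1.5000) → ‖Δ‖ = √51.2500 = 7.1589
L_2: Δ = A_2−P = (3.0000, 5.5000) → ‖Δ‖ = √39.2500 = 6.2650
L_3: Δ = A_3−P = (7.0000, -2.5000) → ‖Δ‖ = √55.2500 = 7.4330
L_4: Δ = A_4−P = (-1.0000, 5.5000) → ‖Δ‖ = √31.2500 = 5.5902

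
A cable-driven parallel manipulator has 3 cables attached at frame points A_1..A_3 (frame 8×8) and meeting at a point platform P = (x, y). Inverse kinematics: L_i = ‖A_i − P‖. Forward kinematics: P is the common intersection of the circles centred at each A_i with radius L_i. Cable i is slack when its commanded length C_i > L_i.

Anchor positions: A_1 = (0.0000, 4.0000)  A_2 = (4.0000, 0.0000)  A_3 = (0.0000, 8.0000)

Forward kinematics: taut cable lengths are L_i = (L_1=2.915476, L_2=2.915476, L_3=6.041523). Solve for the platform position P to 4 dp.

(2.5000, 2.5000)

each cable: (A_i−P)·(A_i−P) = L_i²; let c_i = ‖A_i‖²−L_i²
c_1 = 0.0000+16.0000−8.5000 = 7.5000
row 1: -8.0000x + 8.0000y = 0.0000  (c_2=7.5000)
row 2: 0.0000x − 8.0000y = -20.0000  (c_3=27.5000)
Cramer on rows 1–2 → x = 2.5000, y = 2.5000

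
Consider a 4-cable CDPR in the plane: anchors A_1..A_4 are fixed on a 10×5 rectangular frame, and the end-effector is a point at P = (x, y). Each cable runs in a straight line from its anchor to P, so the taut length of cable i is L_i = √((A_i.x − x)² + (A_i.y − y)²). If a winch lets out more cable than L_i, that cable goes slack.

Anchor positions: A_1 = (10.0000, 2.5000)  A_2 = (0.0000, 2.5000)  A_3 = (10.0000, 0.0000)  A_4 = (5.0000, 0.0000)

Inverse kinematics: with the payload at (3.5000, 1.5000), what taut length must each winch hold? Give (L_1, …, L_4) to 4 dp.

cable 1: Δx=6.5000, Δy=1.0000; L_1 = √(Δx²+Δy²) = 6.5765
cable 2: Δx=-3.5000, Δy=1.0000; L_2 = √(Δx²+Δy²) = 3.6401
cable 3: Δx=6.5000, Δy=-1.5000; L_3 = √(Δx²+Δy²) = 6.6708
cable 4: Δx=1.5000, Δy=-1.5000; L_4 = √(Δx²+Δy²) = 2.1213

(6.5765, 3.6401, 6.6708, 2.1213)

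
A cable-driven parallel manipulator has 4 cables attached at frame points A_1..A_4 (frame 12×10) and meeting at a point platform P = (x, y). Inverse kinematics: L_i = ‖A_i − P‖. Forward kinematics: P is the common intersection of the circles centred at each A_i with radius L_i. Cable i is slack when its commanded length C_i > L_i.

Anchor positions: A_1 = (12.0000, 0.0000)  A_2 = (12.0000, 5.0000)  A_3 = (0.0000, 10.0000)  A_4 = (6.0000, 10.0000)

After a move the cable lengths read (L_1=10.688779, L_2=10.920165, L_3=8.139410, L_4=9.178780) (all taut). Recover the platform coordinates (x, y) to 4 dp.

(1.5000, 2.0000)

circle eqns → linear via eq_j − eq_1; set q_j = A_j·A_j − L_j²
q_1 = 144.0000+0.0000−114.2500 = 29.7500
0.0000·x − 10.0000·y = q_1−q_2 = -20.0000
24.0000·x − 20.0000·y = q_1−q_3 = -4.0000
12.0000·x − 20.0000·y = q_1−q_4 = -22.0000
solve first two rows → x=1.5000, y=2.0000
check cable 4: ‖A_4−P‖² = 84.2500 ≈ L_4² = 84.2500 ✓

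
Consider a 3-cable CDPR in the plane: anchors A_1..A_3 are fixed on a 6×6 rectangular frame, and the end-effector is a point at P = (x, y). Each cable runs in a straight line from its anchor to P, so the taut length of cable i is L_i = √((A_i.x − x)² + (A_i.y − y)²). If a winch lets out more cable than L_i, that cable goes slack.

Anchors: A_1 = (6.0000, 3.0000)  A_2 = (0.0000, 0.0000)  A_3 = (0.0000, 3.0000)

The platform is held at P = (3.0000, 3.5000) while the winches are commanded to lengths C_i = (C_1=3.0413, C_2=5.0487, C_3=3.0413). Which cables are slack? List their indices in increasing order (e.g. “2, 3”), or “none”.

2

cable 1: L_1 = ‖A_1−P‖ = 3.0414;  C_1 = 3.0413 → taut
cable 2: L_2 = ‖A_2−P‖ = 4.6098;  C_2 = 5.0487 → slack
cable 3: L_3 = ‖A_3−P‖ = 3.0414;  C_3 = 3.0413 → taut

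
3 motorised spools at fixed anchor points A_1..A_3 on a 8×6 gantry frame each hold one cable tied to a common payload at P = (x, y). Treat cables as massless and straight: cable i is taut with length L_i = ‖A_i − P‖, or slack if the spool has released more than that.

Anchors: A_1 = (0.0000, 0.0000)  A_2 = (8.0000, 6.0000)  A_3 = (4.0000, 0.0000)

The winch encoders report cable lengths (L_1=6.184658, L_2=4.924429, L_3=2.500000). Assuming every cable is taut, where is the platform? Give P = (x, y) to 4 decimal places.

(6.0000, 1.5000)

expand ‖A_i−P‖²=L_i² and subtract eq 1 (k_i ≔ ‖A_i‖²−L_i²)
k_1 = 0.0000+0.0000−38.2500 = -38.2500
eq1−eq2 → [-16.0000  -12.0000]·P = -114.0000
eq1−eq3 → [-8.0000  0.0000]·P = -48.0000
2×2 solve → P = (6.0000, 1.5000)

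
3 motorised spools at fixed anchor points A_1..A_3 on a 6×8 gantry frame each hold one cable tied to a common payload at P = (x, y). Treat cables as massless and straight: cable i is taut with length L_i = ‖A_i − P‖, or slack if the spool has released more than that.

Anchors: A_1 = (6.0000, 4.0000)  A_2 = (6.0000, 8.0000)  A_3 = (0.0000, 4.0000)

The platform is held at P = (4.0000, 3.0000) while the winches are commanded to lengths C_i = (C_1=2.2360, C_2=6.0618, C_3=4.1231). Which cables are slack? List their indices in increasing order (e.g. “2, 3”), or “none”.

2

cable 1: L_1 = ‖A_1−P‖ = 2.2361;  C_1 = 2.2360 → taut
cable 2: L_2 = ‖A_2−P‖ = 5.3852;  C_2 = 6.0618 → slack
cable 3: L_3 = ‖A_3−P‖ = 4.1231;  C_3 = 4.1231 → taut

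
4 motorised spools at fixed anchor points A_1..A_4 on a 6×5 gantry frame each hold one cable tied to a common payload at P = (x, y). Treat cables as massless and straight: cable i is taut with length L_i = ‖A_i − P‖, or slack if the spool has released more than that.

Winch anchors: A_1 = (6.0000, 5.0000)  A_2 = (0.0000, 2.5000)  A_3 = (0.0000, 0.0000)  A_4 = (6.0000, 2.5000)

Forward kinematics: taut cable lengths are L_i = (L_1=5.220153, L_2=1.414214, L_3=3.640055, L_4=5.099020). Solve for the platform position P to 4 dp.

(1.0000, 3.5000)

circle eqns → linear via eq_j − eq_1; set c_j = A_j·A_j − L_j²
c_1 = 36.0000+25.0000−27.2500 = 33.7500
12.0000·x + 5.0000·y = c_1−c_2 = 29.5000
12.0000·x + 10.0000·y = c_1−c_3 = 47.0000
0.0000·x + 5.0000·y = c_1−c_4 = 17.5000
solve first two rows → x=1.0000, y=3.5000
check cable 4: ‖A_4−P‖² = 26.0000 ≈ L_4² = 26.0000 ✓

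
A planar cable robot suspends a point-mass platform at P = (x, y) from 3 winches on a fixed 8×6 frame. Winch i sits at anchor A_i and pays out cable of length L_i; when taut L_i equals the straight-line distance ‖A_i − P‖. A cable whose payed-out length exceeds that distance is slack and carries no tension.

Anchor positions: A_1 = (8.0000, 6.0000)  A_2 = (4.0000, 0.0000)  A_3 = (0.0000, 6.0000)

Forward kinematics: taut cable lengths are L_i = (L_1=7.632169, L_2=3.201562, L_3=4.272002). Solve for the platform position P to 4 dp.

(1.5000, 2.0000)

expand ‖A_i−P‖²=L_i² and subtract eq 1 (c_i ≔ ‖A_i‖²−L_i²)
c_1 = 64.0000+36.0000−58.2500 = 41.7500
eq1−eq2 → [8.0000  12.0000]·P = 36.0000
eq1−eq3 → [16.0000  0.0000]·P = 24.0000
2×2 solve → P = (1.5000, 2.0000)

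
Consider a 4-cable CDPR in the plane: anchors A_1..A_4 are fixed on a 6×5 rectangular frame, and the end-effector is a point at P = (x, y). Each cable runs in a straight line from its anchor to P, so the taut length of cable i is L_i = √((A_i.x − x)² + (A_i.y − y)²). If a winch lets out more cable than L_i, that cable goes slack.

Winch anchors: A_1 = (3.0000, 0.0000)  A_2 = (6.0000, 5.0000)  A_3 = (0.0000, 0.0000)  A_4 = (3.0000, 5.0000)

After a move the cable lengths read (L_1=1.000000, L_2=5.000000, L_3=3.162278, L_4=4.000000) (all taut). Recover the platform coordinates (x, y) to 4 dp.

(3.0000, 1.0000)

expand ‖A_i−P‖²=L_i² and subtract eq 1 (c_i ≔ ‖A_i‖²−L_i²)
c_1 = 9.0000+0.0000−1.0000 = 8.0000
eq1−eq2 → [-6.0000  -10.0000]·P = -28.0000
eq1−eq3 → [6.0000  0.0000]·P = 18.0000
eq1−eq4 → [0.0000  -10.0000]·P = -10.0000
2×2 solve → P = (3.0000, 1.0000)
check cable 4: ‖A_4−P‖² = 16.0000 ≈ L_4² = 16.0000 ✓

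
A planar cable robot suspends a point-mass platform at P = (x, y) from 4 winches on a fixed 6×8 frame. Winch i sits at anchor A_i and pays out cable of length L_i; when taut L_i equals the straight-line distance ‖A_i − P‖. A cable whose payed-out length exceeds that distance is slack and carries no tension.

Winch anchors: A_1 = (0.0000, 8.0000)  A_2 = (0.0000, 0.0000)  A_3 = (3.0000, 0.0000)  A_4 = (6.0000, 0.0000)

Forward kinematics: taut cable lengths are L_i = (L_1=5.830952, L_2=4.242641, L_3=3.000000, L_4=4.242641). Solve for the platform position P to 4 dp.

expand ‖A_i−P‖²=L_i² and subtract eq 1 (c_i ≔ ‖A_i‖²−L_i²)
c_1 = 0.0000+64.0000−34.0000 = 30.0000
eq1−eq2 → [0.0000  16.0000]·P = 48.0000
eq1−eq3 → [-6.0000  16.0000]·P = 30.0000
eq1−eq4 → [-12.0000  16.0000]·P = 12.0000
2×2 solve → P = (3.0000, 3.0000)
check cable 4: ‖A_4−P‖² = 18.0000 ≈ L_4² = 18.0000 ✓

(3.0000, 3.0000)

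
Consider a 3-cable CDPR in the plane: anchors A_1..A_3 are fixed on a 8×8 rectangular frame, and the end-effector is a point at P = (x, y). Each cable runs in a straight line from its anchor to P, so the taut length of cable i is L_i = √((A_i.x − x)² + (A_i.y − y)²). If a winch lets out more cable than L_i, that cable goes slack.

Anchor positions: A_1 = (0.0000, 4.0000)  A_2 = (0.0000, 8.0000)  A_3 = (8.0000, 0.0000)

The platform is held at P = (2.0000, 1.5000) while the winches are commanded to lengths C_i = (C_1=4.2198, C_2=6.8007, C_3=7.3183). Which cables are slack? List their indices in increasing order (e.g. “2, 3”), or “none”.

cable 1: √((-2.0000)²+(2.5000)²)=3.2016, C_1=4.2198: slack
cable 2: √((-2.0000)²+(6.5000)²)=6.8007, C_2=6.8007: taut
cable 3: √((6.0000)²+(-1.5000)²)=6.1847, C_3=7.3183: slack

1, 3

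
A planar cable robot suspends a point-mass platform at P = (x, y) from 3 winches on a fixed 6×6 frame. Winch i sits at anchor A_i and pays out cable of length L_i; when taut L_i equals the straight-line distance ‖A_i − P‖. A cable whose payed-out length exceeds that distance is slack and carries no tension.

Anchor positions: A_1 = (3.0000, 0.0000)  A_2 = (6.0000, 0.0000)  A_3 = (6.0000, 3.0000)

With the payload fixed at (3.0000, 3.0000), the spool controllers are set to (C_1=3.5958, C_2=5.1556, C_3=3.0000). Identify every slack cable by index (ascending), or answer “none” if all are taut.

1, 2

i=1: geometric 3.0000 vs commanded 3.5958 ⇒ slack
i=2: geometric 4.2426 vs commanded 5.1556 ⇒ slack
i=3: geometric 3.0000 vs commanded 3.0000 ⇒ taut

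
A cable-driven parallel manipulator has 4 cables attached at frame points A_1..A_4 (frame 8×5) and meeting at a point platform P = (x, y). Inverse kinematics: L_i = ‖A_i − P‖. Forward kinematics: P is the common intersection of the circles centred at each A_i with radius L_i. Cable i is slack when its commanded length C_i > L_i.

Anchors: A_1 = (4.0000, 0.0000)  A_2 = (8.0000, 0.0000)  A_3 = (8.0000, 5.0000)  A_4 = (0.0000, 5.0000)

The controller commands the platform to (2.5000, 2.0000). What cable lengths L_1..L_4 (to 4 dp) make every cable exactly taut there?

L_1 = √((4.0000−2.5000)² + (0.0000−2.0000)²) = 2.5000
L_2 = √((8.0000−2.5000)² + (0.0000−2.0000)²) = 5.8523
L_3 = √((8.0000−2.5000)² + (5.0000−2.0000)²) = 6.2650
L_4 = √((0.0000−2.5000)² + (5.0000−2.0000)²) = 3.9051

(2.5000, 5.8523, 6.2650, 3.9051)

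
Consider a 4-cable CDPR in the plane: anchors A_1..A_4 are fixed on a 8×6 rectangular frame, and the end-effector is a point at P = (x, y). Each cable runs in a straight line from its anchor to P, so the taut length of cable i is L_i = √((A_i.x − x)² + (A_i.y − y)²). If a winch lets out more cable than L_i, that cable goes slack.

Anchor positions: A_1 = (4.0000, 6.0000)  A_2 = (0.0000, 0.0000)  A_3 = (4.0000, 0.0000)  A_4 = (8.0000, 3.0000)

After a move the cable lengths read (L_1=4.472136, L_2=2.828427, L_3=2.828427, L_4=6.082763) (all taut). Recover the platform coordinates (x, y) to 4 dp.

(2.0000, 2.0000)

circle eqns → linear via eq_j − eq_1; set k_j = A_j·A_j − L_j²
k_1 = 16.0000+36.0000−20.0000 = 32.0000
8.0000·x + 12.0000·y = k_1−k_2 = 40.0000
0.0000·x + 12.0000·y = k_1−k_3 = 24.0000
-8.0000·x + 6.0000·y = k_1−k_4 = -4.0000
solve first two rows → x=2.0000, y=2.0000
check cable 4: ‖A_4−P‖² = 37.0000 ≈ L_4² = 37.0000 ✓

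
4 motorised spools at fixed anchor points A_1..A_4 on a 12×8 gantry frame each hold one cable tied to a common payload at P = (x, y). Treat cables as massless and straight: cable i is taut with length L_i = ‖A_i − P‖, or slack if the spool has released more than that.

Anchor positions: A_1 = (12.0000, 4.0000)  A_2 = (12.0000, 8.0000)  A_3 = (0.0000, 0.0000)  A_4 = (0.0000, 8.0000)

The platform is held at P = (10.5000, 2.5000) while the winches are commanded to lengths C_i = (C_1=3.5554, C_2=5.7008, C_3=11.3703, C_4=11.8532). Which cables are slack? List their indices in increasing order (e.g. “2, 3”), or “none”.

i=1: geometric 2.1213 vs commanded 3.5554 ⇒ slack
i=2: geometric 5.7009 vs commanded 5.7008 ⇒ taut
i=3: geometric 10.7935 vs commanded 11.3703 ⇒ slack
i=4: geometric 11.8533 vs commanded 11.8532 ⇒ taut

1, 3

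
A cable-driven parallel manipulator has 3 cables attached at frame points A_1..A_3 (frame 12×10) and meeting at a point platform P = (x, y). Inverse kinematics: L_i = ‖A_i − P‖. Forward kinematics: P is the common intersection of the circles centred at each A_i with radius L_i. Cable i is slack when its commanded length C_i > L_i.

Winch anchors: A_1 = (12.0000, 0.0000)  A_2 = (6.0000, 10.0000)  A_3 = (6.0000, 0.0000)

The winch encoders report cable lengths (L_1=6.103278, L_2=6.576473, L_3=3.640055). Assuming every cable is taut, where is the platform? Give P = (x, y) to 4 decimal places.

(7.0000, 3.5000)

each cable: (A_i−P)·(A_i−P) = L_i²; let q_i = ‖A_i‖²−L_i²
q_1 = 144.0000+0.0000−37.2500 = 106.7500
row 1: 12.0000x − 20.0000y = 14.0000  (q_2=92.7500)
row 2: 12.0000x + 0.0000y = 84.0000  (q_3=22.7500)
Cramer on rows 1–2 → x = 7.0000, y = 3.5000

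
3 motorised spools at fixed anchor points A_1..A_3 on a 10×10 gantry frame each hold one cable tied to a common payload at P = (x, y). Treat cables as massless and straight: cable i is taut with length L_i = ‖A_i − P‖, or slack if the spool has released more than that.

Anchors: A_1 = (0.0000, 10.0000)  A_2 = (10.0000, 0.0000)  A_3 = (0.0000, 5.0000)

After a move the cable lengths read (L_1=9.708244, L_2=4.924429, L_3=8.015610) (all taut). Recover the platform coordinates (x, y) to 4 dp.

(8.0000, 4.5000)

each cable: (A_i−P)·(A_i−P) = L_i²; let q_i = ‖A_i‖²−L_i²
q_1 = 0.0000+100.0000−94.2500 = 5.7500
row 1: -20.0000x + 20.0000y = -70.0000  (q_2=75.7500)
row 2: 0.0000x + 10.0000y = 45.0000  (q_3=-39.2500)
Cramer on rows 1–2 → x = 8.0000, y = 4.5000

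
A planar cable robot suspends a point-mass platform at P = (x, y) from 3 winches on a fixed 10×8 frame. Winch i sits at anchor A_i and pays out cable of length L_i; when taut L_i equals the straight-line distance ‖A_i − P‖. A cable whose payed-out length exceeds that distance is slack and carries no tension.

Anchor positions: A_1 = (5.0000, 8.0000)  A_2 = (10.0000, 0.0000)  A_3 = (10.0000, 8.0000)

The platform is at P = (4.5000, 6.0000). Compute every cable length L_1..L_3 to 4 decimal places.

(2.0616, 8.1394, 5.8523)

cable 1: Δx=0.5000, Δy=2.0000; L_1 = √(Δx²+Δy²) = 2.0616
cable 2: Δx=5.5000, Δy=-6.0000; L_2 = √(Δx²+Δy²) = 8.1394
cable 3: Δx=5.5000, Δy=2.0000; L_3 = √(Δx²+Δy²) = 5.8523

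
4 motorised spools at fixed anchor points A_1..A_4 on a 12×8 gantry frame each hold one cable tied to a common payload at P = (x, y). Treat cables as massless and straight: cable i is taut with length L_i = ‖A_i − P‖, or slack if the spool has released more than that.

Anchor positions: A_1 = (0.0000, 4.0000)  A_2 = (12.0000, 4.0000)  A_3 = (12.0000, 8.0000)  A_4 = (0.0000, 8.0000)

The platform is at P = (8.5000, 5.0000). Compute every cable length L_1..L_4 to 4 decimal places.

L_1 = √((0.0000−8.5000)² + (4.0000−5.0000)²) = 8.5586
L_2 = √((12.0000−8.5000)² + (4.0000−5.0000)²) = 3.6401
L_3 = √((12.0000−8.5000)² + (8.0000−5.0000)²) = 4.6098
L_4 = √((0.0000−8.5000)² + (8.0000−5.0000)²) = 9.0139

(8.5586, 3.6401, 4.6098, 9.0139)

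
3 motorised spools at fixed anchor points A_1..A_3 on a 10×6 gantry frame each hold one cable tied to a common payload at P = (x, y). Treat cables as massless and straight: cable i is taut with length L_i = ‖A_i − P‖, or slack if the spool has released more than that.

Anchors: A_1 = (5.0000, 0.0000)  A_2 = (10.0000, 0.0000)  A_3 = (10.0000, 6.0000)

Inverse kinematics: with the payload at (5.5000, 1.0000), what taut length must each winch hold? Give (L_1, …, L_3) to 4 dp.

(1.1180, 4.6098, 6.7268)

L_1: Δ = A_1−P = (-0.5000, -1.0000) → ‖Δ‖ = √1.2500 = 1.1180
L_2: Δ = A_2−P = (4.5000, -1.0000) → ‖Δ‖ = √21.2500 = 4.6098
L_3: Δ = A_3−P = (4.5000, 5.0000) → ‖Δ‖ = √45.2500 = 6.7268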